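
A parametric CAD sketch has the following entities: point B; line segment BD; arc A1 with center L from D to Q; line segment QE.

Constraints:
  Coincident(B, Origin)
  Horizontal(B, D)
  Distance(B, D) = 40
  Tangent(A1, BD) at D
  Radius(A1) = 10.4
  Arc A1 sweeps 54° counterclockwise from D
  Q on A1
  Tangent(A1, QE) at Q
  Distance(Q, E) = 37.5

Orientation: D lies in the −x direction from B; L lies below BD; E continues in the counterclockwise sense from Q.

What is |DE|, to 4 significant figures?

46.11

On A1, D sits at bearing 90° from L; a 54° counterclockwise sweep puts Q at bearing 144°, so Q = L + 10.4·(cos 144°, sin 144°) = (-48.41, -4.287). Tangency of A1 to QE means the radius LQ is perpendicular to QE, so QE runs along (−sin 144°, cos 144°); with |QE| = 37.5, E = (-70.46, -34.63). Then |DE| = |E − D| = 46.11.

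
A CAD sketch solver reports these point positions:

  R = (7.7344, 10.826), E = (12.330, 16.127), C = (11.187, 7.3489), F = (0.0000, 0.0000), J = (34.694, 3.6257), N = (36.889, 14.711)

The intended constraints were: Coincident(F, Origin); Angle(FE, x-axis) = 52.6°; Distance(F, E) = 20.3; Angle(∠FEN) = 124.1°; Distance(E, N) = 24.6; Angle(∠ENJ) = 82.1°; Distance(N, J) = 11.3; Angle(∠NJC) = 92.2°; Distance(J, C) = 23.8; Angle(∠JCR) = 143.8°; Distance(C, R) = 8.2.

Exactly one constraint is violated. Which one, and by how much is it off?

Distance(C, R) = 8.2 — off by 3.30.

F = (0.00, 0.00) ✓; FE at 52.60° ✓; |FE| = 20.30 ✓; ∠FEN = 124.1° ✓; |EN| = 24.60 ✓; ∠ENJ = 82.10° ✓; |NJ| = 11.30 ✓; ∠NJC = 92.20° ✓; |JC| = 23.80 ✓; ∠JCR = 143.8° ✓; |CR| = 4.900 ✗.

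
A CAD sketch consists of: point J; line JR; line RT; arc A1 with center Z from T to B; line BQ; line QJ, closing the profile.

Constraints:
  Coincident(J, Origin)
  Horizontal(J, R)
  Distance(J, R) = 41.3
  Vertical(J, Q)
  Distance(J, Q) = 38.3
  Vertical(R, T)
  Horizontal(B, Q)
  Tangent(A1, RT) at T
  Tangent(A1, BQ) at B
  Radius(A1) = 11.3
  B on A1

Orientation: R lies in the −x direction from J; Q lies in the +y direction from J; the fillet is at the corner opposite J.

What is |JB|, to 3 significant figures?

48.7

J is at the origin; JR is horizontal with |JR| = 41.3 and R on the −x side, so R = (-41.3, 0.00). J and Q share the same x with |JQ| = 38.3 and Q on the +y side, so Q = (0.00, 38.3). The virtual corner opposite J is at (-41.3, 38.3). The tangent condition forces ZT to be normal to RT and since A1 is tangent to BQ there, ZB ⟂ BQ, with radius 11.3, so the center Z sits 11.3 in from both sides at Z = (-30.0, 27.0). That places the tangent points at T = (-41.3, 27.0) on RT and B = (-30.0, 38.3) on BQ. Then |JB| = |B − J| = 48.7.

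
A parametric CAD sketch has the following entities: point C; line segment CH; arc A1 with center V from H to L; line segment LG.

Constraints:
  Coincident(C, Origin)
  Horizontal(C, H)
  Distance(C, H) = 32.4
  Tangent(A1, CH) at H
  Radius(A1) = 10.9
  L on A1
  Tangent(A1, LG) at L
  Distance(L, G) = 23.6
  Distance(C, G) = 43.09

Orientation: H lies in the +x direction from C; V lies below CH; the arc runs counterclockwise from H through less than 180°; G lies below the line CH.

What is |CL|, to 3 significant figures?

24.8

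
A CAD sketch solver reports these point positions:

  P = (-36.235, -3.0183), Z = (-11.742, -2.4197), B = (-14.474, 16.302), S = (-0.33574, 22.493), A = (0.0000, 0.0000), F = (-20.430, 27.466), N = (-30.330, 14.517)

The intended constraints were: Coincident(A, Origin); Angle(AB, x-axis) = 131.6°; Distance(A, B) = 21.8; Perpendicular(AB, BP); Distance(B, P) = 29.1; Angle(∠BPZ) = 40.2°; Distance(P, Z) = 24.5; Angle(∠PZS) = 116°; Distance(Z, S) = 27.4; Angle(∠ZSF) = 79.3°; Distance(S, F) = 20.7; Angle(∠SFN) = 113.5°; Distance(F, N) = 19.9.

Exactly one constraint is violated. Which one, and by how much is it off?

Distance(F, N) = 19.9 — off by 3.60.

A = (0.00, 0.00) ✓; AB at 131.6° ✓; |AB| = 21.80 ✓; ∠(AB, BP) = 90.00° ✓; |BP| = 29.10 ✓; ∠BPZ = 40.20° ✓; |PZ| = 24.50 ✓; ∠PZS = 116.0° ✓; |ZS| = 27.40 ✓; ∠ZSF = 79.30° ✓; |SF| = 20.70 ✓; ∠SFN = 113.5° ✓; |FN| = 16.30 ✗.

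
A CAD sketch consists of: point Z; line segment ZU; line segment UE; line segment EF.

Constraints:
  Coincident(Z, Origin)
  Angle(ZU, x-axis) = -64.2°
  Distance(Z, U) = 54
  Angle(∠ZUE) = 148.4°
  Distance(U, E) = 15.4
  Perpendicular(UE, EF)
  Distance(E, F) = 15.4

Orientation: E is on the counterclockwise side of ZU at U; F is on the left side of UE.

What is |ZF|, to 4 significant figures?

62.73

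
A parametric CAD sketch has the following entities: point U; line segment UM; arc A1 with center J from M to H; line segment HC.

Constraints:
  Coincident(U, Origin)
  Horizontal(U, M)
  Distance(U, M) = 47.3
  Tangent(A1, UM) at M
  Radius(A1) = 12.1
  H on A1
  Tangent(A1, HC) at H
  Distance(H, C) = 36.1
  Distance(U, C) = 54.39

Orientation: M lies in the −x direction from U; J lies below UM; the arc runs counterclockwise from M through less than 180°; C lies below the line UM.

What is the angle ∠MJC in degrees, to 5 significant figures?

152.04°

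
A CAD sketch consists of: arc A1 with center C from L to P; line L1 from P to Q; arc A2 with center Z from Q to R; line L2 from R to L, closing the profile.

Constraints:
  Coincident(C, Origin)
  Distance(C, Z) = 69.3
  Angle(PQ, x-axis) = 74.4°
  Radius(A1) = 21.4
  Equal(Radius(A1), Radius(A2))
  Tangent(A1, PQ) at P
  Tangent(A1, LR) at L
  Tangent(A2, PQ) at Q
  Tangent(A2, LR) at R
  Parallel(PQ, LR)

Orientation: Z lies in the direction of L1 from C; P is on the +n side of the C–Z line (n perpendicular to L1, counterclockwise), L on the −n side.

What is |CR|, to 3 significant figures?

72.5

The slot axis is L1's direction at 74.4°, so u = (cos 74.4°, sin 74.4°) = (0.269, 0.963) and n = (−sin 74.4°, cos 74.4°) = (-0.963, 0.269). C is at the origin and Z lies 69.3 along u from C, so Z = 69.3·u = (18.6, 66.7). Tangency of A1 to both parallel lines with radius 21.4 puts P and L at C ± 21.4·n: P = (-20.6, 5.75), L = (20.6, -5.75). Equal radii place Q and R the same way about Z: Q = Z + 21.4·n = (-1.98, 72.5), R = Z − 21.4·n = (39.2, 61.0). Then |CR| = |R − C| = 72.5.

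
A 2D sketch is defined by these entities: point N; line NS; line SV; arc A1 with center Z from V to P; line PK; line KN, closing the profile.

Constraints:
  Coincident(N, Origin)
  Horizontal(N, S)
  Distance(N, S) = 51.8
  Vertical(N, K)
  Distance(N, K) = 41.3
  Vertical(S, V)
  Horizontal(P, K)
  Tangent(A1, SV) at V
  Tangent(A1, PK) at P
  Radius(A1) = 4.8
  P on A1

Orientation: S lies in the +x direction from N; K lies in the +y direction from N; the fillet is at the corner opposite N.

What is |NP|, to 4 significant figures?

62.57

N is at the origin; NS is horizontal with |NS| = 51.8 and S on the +x side, so S = (51.80, 0.000). N and K share the same x with |NK| = 41.3 and K on the +y side, so K = (0.000, 41.30). The virtual corner opposite N is at (51.80, 41.30). A1 meets SV tangentially, so ZV is at right angles to SV and since A1 is tangent to PK there, ZP ⟂ PK, with radius 4.8, so the center Z sits 4.8 in from both sides at Z = (47.00, 36.50). That places the tangent points at V = (51.80, 36.50) on SV and P = (47.00, 41.30) on PK. Then |NP| = |P − N| = 62.57.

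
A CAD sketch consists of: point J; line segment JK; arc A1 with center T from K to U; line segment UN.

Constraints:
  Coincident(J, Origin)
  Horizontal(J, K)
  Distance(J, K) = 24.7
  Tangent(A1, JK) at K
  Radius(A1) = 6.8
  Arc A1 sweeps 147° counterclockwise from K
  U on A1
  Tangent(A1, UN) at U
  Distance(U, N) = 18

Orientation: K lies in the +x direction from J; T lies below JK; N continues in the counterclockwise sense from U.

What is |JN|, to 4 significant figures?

42.43

J is at the origin; J and K share the same y with |JK| = 24.7 and K on the +x side, so K = (24.70, 0.000). The tangent condition forces TK to be normal to JK, so T = K + (0, -6.8) = (24.70, -6.800). On A1, K sits at bearing 90° from T; a 147° counterclockwise sweep puts U at bearing 237°, so U = T + 6.8·(cos 237°, sin 237°) = (21.00, -12.50). The tangent condition forces TU to be normal to UN, so UN runs along (−sin 237°, cos 237°); with |UN| = 18.0, N = (36.09, -22.31). Then |JN| = |N − J| = 42.43.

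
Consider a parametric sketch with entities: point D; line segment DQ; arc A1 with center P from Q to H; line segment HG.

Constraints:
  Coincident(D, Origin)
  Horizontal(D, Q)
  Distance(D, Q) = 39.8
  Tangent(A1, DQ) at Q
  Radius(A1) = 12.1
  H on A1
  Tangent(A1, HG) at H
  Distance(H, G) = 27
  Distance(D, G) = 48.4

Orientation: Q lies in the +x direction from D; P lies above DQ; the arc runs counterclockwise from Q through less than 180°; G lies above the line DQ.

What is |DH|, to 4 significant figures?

52.40

D is at the origin; DQ is horizontal with |DQ| = 39.8 and Q on the +x side, so Q = (39.80, 0.000). Tangency of A1 to DQ means the radius PQ is perpendicular to DQ, so P = Q + (0, 12.1) = (39.80, 12.10). Since PH ⟂ HG (tangency), |PG| = √(12.1² + 27.0²) = 29.59 regardless of where H sits on A1. So G lies on both circle(D, 48.4) and circle(P, 29.59); the above-DQ intersection is G = (28.22, 39.33). H is the foot of the tangent from G: H = (48.02, 20.98).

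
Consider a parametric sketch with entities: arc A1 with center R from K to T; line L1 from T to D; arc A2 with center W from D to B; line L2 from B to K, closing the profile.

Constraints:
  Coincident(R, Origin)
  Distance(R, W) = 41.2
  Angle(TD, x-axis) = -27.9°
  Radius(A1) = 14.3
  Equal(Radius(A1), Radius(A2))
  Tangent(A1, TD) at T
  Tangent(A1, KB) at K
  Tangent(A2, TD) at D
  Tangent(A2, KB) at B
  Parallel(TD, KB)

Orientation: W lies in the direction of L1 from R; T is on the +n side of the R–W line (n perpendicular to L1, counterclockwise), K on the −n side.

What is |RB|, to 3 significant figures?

43.6

The slot axis is L1's direction at -27.9°, so u = (cos -27.9°, sin -27.9°) = (0.884, -0.468) and n = (−sin -27.9°, cos -27.9°) = (0.468, 0.884). R is at the origin and W lies 41.2 along u from R, so W = 41.2·u = (36.4, -19.3). Tangency of A1 to both parallel lines with radius 14.3 puts T and K at R ± 14.3·n: T = (6.69, 12.6), K = (-6.69, -12.6). Equal radii place D and B the same way about W: D = W + 14.3·n = (43.1, -6.64), B = W − 14.3·n = (29.7, -31.9). Then |RB| = |B − R| = 43.6.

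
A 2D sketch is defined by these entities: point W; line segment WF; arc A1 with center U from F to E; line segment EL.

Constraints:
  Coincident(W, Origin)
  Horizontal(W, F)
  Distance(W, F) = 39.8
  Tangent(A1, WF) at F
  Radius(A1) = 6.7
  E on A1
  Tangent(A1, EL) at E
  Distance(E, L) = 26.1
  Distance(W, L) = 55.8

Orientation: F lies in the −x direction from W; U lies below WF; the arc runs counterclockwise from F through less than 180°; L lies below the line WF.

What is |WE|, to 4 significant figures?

47.03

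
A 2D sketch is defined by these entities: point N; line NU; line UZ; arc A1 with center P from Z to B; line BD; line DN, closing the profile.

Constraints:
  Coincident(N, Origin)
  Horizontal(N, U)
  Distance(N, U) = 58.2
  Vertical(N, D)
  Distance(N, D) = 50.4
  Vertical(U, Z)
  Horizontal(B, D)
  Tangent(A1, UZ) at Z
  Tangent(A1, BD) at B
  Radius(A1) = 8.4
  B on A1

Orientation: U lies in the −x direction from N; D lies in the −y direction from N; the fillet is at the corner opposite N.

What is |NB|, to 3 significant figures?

70.9

N is at the origin; N and U share the same y with |NU| = 58.2 and U on the −x side, so U = (-58.2, 0.00). ND is vertical with |ND| = 50.4 and D on the −y side, so D = (0.00, -50.4). The virtual corner opposite N is at (-58.2, -50.4). The tangent condition forces PZ to be normal to UZ and A1 meets BD tangentially, so PB is at right angles to BD, with radius 8.4, so the center P sits 8.4 in from both sides at P = (-49.8, -42.0). That places the tangent points at Z = (-58.2, -42.0) on UZ and B = (-49.8, -50.4) on BD. Then |NB| = |B − N| = 70.9.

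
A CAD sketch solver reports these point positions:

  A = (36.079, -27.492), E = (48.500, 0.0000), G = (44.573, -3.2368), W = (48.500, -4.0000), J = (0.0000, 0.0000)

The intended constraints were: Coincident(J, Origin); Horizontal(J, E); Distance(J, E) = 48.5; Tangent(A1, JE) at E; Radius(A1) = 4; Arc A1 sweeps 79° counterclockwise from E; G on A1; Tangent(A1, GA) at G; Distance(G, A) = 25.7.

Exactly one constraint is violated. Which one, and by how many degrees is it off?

Tangent(A1, GA) at G — off by 8.30°.

J = (0.00, 0.00) ✓; J.y = 0.00, E.y = 0.00 ✓; |JE| = 48.50 ✓; ∠(WE, EJ) = 90.00° ✓; |WE| = 4.000 ✓; bearing(W→G) − bearing(W→E) = 79.00° ✓; |WG| = 4.000 ✓; ∠(WG, GA) = 98.30° ✗; |GA| = 25.70 ✓.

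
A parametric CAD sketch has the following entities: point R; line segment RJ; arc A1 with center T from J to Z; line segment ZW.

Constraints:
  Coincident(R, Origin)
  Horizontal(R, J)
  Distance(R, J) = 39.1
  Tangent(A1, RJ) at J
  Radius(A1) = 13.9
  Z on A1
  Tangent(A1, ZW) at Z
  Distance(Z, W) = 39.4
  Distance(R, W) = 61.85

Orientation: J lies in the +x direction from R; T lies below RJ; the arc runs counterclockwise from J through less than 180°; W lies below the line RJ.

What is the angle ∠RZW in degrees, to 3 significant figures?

127°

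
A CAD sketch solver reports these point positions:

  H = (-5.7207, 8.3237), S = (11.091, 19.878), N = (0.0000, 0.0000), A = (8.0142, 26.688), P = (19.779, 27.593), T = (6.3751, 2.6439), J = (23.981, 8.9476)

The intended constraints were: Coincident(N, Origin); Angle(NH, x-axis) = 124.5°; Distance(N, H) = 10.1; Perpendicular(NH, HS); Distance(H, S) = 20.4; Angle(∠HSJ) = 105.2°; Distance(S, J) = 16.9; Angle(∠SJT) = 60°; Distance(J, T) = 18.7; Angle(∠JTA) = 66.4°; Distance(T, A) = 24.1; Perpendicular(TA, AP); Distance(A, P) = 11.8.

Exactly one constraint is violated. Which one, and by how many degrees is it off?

Perpendicular(TA, AP) — off by 8.30°.

N = (0.00, 0.00) ✓; NH at 124.5° ✓; |NH| = 10.10 ✓; ∠(NH, HS) = 90.00° ✓; |HS| = 20.40 ✓; ∠HSJ = 105.2° ✓; |SJ| = 16.90 ✓; ∠SJT = 60.00° ✓; |JT| = 18.70 ✓; ∠JTA = 66.40° ✓; |TA| = 24.10 ✓; ∠(TA, AP) = 81.70° ✗; |AP| = 11.80 ✓.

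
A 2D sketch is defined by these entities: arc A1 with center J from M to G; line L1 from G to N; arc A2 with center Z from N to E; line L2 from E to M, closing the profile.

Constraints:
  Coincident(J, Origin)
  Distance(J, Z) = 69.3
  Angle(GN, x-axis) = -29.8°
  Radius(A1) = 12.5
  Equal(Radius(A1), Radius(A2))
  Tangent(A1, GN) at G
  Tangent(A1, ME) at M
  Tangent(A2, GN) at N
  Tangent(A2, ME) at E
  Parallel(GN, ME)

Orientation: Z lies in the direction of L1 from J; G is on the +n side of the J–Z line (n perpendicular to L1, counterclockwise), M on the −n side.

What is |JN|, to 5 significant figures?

70.418

Tangency of A1 to both parallel lines with radius 12.5 puts G and M at J ± 12.5·n: G = (6.2122, 10.847), M = (-6.2122, -10.847). Equal radii place N and E the same way about Z: N = Z + 12.5·n = (66.348, -23.593), E = Z − 12.5·n = (53.924, -45.287). Then |JN| = |N − J| = 70.418.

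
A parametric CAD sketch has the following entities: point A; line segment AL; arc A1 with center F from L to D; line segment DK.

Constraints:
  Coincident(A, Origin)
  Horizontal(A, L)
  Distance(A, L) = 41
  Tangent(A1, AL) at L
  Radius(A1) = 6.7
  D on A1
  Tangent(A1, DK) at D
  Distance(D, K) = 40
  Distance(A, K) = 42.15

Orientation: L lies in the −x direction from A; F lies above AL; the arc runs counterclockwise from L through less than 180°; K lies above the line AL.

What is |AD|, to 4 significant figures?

35.26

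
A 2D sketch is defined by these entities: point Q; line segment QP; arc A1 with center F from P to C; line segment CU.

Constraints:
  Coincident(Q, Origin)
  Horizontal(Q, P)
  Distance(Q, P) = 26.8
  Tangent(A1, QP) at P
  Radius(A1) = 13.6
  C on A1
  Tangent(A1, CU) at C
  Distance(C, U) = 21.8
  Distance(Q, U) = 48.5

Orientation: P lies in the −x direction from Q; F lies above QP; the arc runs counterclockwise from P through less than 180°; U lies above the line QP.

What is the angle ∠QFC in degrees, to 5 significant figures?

62.674°

Q is at the origin; Q and P share the same y with |QP| = 26.8 and P on the −x side, so P = (-26.800, 0.0000). A1 meets QP tangentially, so FP is at right angles to QP, so F = P + (0, 13.6) = (-26.800, 13.600). Since FC ⟂ CU (tangency), |FU| = √(13.6² + 21.8²) = 25.694 regardless of where C sits on A1. So U lies on both circle(Q, 48.5) and circle(F, 25.694); the above-QP intersection is U = (-28.507, 39.238). C is the foot of the tangent from U: C = (-15.765, 21.549).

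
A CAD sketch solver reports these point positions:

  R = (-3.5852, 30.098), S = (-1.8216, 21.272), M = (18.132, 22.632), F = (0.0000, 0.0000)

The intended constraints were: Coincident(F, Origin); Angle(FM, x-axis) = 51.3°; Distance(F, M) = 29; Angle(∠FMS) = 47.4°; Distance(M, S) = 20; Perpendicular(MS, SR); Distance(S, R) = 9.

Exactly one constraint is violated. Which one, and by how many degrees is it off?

Perpendicular(MS, SR) — off by 7.40°.

F = (0.00, 0.00) ✓; FM at 51.30° ✓; |FM| = 29.00 ✓; ∠FMS = 47.40° ✓; |MS| = 20.00 ✓; ∠(MS, SR) = 82.60° ✗; |SR| = 9.000 ✓.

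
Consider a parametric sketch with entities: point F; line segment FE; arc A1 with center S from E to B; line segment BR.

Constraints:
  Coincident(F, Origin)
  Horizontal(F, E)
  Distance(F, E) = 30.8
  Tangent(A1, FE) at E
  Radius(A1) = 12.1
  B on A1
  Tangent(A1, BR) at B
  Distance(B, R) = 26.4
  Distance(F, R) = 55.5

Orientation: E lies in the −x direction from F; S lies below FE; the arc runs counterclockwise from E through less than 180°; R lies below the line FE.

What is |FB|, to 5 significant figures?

45.003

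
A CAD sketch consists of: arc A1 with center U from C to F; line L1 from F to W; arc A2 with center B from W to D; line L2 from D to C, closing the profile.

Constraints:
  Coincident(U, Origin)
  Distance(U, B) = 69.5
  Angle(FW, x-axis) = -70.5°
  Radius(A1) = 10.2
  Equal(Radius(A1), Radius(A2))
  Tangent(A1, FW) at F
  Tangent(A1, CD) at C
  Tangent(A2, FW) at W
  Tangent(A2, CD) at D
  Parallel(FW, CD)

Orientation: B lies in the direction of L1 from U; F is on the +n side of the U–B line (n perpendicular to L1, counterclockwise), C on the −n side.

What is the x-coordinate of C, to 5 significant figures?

-9.6149

U is at the origin and B lies 69.5 along u from U, so B = 69.5·u = (23.200, -65.514). Tangency of A1 to both parallel lines with radius 10.2 puts F and C at U ± 10.2·n: F = (9.6149, 3.4048), C = (-9.6149, -3.4048). So C.x = -9.6149.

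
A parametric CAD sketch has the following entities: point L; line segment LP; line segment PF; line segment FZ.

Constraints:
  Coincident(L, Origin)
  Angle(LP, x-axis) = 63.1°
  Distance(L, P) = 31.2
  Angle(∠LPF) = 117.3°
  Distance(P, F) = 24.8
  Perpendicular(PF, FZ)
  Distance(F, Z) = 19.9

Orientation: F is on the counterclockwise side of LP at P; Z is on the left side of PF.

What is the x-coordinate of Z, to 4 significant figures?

-16.53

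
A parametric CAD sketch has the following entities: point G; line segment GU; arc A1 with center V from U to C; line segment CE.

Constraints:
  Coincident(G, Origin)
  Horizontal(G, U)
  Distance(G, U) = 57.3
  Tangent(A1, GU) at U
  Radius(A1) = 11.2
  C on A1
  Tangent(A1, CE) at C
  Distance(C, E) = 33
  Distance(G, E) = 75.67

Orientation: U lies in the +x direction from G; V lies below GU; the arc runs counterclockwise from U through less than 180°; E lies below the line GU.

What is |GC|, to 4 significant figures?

49.56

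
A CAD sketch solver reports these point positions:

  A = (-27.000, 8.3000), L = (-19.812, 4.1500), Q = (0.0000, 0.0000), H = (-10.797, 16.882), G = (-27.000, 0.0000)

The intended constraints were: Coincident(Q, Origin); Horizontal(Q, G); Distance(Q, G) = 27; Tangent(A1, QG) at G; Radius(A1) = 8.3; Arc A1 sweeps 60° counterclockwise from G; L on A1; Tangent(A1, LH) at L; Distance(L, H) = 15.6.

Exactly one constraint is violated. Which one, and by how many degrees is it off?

Tangent(A1, LH) at L — off by 5.30°.

Q = (0.00, 0.00) ✓; Q.y = 0.00, G.y = 0.00 ✓; |QG| = 27.00 ✓; ∠(AG, GQ) = 90.00° ✓; |AG| = 8.300 ✓; bearing(A→L) − bearing(A→G) = 60.00° ✓; |AL| = 8.300 ✓; ∠(AL, LH) = 95.30° ✗; |LH| = 15.60 ✓.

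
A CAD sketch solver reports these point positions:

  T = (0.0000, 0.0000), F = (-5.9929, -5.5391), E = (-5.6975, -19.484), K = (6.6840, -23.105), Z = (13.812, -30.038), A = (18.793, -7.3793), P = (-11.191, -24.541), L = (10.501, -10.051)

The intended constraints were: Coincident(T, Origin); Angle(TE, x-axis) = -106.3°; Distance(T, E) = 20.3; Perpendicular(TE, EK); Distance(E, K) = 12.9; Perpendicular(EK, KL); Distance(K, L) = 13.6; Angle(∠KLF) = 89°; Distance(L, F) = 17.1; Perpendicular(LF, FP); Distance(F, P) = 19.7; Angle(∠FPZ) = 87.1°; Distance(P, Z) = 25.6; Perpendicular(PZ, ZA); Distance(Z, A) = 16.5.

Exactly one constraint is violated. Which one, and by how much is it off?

Distance(Z, A) = 16.5 — off by 6.70.

T = (0.00, 0.00) ✓; TE at -106.3° ✓; |TE| = 20.30 ✓; ∠(TE, EK) = 90.00° ✓; |EK| = 12.90 ✓; ∠(EK, KL) = 90.00° ✓; |KL| = 13.60 ✓; ∠KLF = 89.00° ✓; |LF| = 17.10 ✓; ∠(LF, FP) = 90.00° ✓; |FP| = 19.70 ✓; ∠FPZ = 87.10° ✓; |PZ| = 25.60 ✓; ∠(PZ, ZA) = 90.00° ✓; |ZA| = 23.20 ✗.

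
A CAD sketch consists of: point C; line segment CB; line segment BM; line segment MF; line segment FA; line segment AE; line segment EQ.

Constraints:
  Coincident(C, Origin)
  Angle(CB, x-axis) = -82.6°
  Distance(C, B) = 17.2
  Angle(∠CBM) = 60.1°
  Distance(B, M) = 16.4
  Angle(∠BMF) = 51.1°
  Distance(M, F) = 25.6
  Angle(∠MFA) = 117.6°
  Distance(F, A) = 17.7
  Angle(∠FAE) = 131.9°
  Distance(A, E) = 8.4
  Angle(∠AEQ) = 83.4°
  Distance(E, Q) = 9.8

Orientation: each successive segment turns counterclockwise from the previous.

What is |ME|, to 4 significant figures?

38.82

C is at the origin; CB runs at -82.6° with length 17.2, so B = (2.215, -17.06). ∠CBM = 60.1° gives BM at 37.30° from the x-axis; with |BM| = 16.4, M = (15.26, -7.119). ∠BMF = 51.1° gives MF at 166.2° from the x-axis; with |MF| = 25.6, F = (-9.600, -1.012). ∠MFA = 117.6° gives FA at -131.4° from the x-axis; with |FA| = 17.7, A = (-21.31, -14.29). ∠FAE = 131.9° gives AE at -83.30° from the x-axis; with |AE| = 8.4, E = (-20.33, -22.63). Then |ME| = |E − M| = 38.82.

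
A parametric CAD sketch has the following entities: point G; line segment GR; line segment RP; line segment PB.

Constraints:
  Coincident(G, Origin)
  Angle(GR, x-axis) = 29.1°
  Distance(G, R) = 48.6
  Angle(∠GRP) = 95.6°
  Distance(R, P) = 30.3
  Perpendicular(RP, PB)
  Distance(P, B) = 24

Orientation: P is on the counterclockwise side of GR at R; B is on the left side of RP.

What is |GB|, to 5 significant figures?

42.682

G is at the origin; GR runs at 29.1° with length 48.6, so R = 48.6·(cos 29.1°, sin 29.1°) = (42.465, 23.636). ∠GRP = 95.6°, so RP runs at 29.1° + (180° − 95.6°) = 113.50° from the x-axis; with |RP| = 30.3, P = R + 30.3·(cos 113.50°, sin 113.50°) = (30.383, 51.423). RP is perpendicular to PB; with |PB| = 24.0 on the left of RP, B = P + 24.0·(-0.91706, -0.39875) = (8.3738, 41.853). Then |GB| = |B − G| = 42.682.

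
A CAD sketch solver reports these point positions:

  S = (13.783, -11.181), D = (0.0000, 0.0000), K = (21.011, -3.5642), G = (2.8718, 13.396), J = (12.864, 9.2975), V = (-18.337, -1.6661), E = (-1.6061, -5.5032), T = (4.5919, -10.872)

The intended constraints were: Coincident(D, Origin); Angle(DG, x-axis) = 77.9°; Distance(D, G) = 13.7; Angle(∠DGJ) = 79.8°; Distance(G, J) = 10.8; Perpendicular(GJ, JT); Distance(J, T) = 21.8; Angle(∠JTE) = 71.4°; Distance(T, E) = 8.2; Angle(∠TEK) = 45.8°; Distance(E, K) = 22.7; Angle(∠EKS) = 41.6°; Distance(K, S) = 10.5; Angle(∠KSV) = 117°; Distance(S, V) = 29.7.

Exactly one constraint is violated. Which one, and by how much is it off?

Distance(S, V) = 29.7 — off by 3.80.

D = (0.00, 0.00) ✓; DG at 77.90° ✓; |DG| = 13.70 ✓; ∠DGJ = 79.80° ✓; |GJ| = 10.80 ✓; ∠(GJ, JT) = 90.00° ✓; |JT| = 21.80 ✓; ∠JTE = 71.40° ✓; |TE| = 8.200 ✓; ∠TEK = 45.80° ✓; |EK| = 22.70 ✓; ∠EKS = 41.60° ✓; |KS| = 10.50 ✓; ∠KSV = 117.0° ✓; |SV| = 33.50 ✗.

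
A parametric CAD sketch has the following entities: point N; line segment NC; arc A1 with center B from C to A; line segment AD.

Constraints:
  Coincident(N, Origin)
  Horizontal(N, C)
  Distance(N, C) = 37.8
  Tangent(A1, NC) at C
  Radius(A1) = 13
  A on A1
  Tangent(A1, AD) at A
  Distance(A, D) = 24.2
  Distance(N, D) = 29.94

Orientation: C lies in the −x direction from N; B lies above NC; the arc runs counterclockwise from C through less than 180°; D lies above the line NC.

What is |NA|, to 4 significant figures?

27.48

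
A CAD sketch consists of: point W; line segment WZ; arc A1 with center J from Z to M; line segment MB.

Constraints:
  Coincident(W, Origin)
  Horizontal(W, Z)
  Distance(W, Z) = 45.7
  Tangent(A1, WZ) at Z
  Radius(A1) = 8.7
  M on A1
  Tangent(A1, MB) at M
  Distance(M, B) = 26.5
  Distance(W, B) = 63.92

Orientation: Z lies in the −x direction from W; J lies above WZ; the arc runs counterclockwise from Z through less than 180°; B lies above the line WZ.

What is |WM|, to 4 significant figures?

40.75

Checks: |JM| = 8.700 ✓; ∠(JM, MB) = 90.00° ✓; |MB| = 26.50 ✓; |WB| = 63.92 ✓.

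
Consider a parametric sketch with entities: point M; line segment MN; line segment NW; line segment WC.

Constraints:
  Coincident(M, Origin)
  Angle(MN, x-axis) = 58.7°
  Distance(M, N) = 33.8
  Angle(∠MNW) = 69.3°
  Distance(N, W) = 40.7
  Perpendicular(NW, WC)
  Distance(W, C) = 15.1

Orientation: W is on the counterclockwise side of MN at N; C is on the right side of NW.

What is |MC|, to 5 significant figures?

54.857

∠MNW = 69.3°, so NW runs at 58.7° + (180° − 69.3°) = 169.40° from the x-axis; with |NW| = 40.7, W = N + 40.7·(cos 169.40°, sin 169.40°) = (-22.446, 36.368). NW ⟂ WC; with |WC| = 15.1 on the right of NW, C = W + 15.1·(0.18395, 0.98294) = (-19.668, 51.210). Then |MC| = |C − M| = 54.857.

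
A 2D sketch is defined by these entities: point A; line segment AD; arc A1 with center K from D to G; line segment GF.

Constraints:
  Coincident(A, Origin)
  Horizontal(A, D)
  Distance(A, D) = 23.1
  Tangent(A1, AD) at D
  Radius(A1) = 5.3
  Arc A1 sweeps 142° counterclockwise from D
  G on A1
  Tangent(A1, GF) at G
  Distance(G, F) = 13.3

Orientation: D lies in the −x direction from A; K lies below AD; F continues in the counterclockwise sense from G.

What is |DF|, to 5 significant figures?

19.082

A is at the origin; A and D share the same y with |AD| = 23.1 and D on the −x side, so D = (-23.100, 0.0000). The tangent condition forces KD to be normal to AD, so K = D + (0, -5.3) = (-23.100, -5.3000). On A1, D sits at bearing 90° from K; a 142° counterclockwise sweep puts G at bearing 232°, so G = K + 5.3·(cos 232°, sin 232°) = (-26.363, -9.4765). The tangent condition forces KG to be normal to GF, so GF runs along (−sin 232°, cos 232°); with |GF| = 13.3, F = (-15.882, -17.665). Then |DF| = |F − D| = 19.082.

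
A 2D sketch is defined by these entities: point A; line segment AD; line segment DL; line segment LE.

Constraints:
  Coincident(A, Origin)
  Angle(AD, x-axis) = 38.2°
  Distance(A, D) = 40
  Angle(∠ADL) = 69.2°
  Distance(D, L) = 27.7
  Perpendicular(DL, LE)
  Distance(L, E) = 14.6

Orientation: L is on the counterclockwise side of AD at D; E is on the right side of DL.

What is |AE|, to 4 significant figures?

53.72

A is at the origin; AD runs at 38.2° with length 40.0, so D = 40.0·(cos 38.2°, sin 38.2°) = (31.43, 24.74). ∠ADL = 69.2°, so DL runs at 38.2° + (180° − 69.2°) = 149.0° from the x-axis; with |DL| = 27.7, L = D + 27.7·(cos 149.0°, sin 149.0°) = (7.691, 39.00). DL ⟂ LE; with |LE| = 14.6 on the right of DL, E = L + 14.6·(0.5150, 0.8572) = (15.21, 51.52). Then |AE| = |E − A| = 53.72.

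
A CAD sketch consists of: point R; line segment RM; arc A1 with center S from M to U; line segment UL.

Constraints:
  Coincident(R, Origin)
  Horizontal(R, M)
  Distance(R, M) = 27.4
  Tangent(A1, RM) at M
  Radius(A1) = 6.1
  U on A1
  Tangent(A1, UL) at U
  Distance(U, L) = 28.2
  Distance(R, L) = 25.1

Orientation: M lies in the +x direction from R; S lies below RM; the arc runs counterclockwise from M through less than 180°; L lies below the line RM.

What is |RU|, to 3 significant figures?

22.7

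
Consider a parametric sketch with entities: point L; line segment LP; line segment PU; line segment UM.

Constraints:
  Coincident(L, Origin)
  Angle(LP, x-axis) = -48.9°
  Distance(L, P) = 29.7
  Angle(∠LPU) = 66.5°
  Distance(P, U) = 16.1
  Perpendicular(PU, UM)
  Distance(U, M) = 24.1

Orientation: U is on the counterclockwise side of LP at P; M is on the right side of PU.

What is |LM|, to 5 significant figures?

51.513

∠LPU = 66.5°, so PU runs at -48.9° + (180° − 66.5°) = 64.600° from the x-axis; with |PU| = 16.1, U = P + 16.1·(cos 64.600°, sin 64.600°) = (26.430, -7.8371). PU ⟂ UM; with |UM| = 24.1 on the right of PU, M = U + 24.1·(0.90334, -0.42894) = (48.200, -18.174). Then |LM| = |M − L| = 51.513.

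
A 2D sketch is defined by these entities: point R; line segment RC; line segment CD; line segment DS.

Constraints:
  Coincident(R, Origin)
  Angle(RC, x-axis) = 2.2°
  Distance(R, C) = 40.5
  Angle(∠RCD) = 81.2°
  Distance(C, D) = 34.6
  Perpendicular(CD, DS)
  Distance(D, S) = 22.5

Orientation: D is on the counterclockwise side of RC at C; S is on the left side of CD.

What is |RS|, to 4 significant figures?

33.37

R is at the origin; RC runs at 2.2° with length 40.5, so C = 40.5·(cos 2.2°, sin 2.2°) = (40.47, 1.555). ∠RCD = 81.2°, so CD runs at 2.2° + (180° − 81.2°) = 101.0° from the x-axis; with |CD| = 34.6, D = C + 34.6·(cos 101.0°, sin 101.0°) = (33.87, 35.52). CD ⟂ DS; with |DS| = 22.5 on the left of CD, S = D + 22.5·(-0.9816, -0.1908) = (11.78, 31.23). Then |RS| = |S − R| = 33.37.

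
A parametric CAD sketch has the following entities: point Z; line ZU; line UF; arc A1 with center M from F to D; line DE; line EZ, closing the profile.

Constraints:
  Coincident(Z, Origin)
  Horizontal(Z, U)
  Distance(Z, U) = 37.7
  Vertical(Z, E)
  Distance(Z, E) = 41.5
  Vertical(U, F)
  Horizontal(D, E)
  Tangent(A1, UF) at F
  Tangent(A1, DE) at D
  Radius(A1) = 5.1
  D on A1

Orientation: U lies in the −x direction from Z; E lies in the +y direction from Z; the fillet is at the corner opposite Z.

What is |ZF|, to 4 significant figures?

52.40

Z is at the origin; Z and U share the same y with |ZU| = 37.7 and U on the −x side, so U = (-37.70, 0.000). Z and E share the same x with |ZE| = 41.5 and E on the +y side, so E = (0.000, 41.50). The virtual corner opposite Z is at (-37.70, 41.50). The tangent condition forces MF to be normal to UF and A1 meets DE tangentially, so MD is at right angles to DE, with radius 5.1, so the center M sits 5.1 in from both sides at M = (-32.60, 36.40). That places the tangent points at F = (-37.70, 36.40) on UF and D = (-32.60, 41.50) on DE. Then |ZF| = |F − Z| = 52.40.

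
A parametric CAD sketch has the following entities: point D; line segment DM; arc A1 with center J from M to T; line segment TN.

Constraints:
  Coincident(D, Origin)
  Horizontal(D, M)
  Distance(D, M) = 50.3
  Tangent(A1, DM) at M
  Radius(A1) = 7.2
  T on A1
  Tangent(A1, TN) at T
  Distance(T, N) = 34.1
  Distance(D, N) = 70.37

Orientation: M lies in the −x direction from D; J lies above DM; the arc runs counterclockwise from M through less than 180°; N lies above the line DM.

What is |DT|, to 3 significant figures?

44.8

Checks: ∠(JM, MD) = 90.00° ✓; |JT| = 7.200 ✓; ∠(JT, TN) = 90.00° ✓; |TN| = 34.10 ✓; |DN| = 70.37 ✓.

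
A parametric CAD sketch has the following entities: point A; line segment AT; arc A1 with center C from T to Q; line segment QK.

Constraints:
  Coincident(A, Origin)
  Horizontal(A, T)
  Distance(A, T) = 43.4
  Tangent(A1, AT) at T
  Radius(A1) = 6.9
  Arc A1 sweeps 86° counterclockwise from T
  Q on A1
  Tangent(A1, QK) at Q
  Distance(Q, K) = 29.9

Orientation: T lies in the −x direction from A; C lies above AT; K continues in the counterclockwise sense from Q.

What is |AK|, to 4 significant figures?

49.99

A is at the origin; A and T share the same y with |AT| = 43.4 and T on the −x side, so T = (-43.40, 0.000). Since A1 is tangent to AT there, CT ⟂ AT, so C = T + (0, 6.9) = (-43.40, 6.900). On A1, T sits at bearing -90° from C; an 86° counterclockwise sweep puts Q at bearing -4°, so Q = C + 6.9·(cos -4°, sin -4°) = (-36.52, 6.419). Tangency of A1 to QK means the radius CQ is perpendicular to QK, so QK runs along (−sin -4°, cos -4°); with |QK| = 29.9, K = (-34.43, 36.25). Then |AK| = |K − A| = 49.99.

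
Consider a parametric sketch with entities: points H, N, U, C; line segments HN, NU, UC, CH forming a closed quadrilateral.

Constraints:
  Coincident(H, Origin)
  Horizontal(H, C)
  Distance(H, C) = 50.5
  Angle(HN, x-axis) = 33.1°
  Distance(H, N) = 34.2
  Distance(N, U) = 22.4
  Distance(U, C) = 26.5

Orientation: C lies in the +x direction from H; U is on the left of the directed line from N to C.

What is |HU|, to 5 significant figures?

56.268

Checks: |NU| = 22.40 ✓; |UC| = 26.50 ✓.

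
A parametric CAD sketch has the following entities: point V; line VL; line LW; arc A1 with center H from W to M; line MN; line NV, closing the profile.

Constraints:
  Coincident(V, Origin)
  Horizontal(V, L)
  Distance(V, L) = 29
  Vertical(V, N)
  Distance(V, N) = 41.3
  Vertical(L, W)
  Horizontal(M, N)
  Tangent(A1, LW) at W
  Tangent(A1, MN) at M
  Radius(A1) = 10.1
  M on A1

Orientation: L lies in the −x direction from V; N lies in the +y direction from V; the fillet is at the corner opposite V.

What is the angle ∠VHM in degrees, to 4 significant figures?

148.8°

V is at the origin; V and L share the same y with |VL| = 29.0 and L on the −x side, so L = (-29.00, 0.000). VN is vertical with |VN| = 41.3 and N on the +y side, so N = (0.000, 41.30). The virtual corner opposite V is at (-29.00, 41.30). A1 meets LW tangentially, so HW is at right angles to LW and A1 meets MN tangentially, so HM is at right angles to MN, with radius 10.1, so the center H sits 10.1 in from both sides at H = (-18.90, 31.20). That places the tangent points at W = (-29.00, 31.20) on LW and M = (-18.90, 41.30) on MN. Then cos ∠VHM = HV·HM / (|HV||HM|), giving 148.8°.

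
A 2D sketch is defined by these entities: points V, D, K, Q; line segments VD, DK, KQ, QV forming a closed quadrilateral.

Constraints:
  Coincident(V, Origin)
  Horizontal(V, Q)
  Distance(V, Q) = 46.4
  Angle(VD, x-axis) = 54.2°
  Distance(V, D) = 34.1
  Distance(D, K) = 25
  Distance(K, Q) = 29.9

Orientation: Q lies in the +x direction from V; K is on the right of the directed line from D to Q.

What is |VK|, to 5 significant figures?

16.886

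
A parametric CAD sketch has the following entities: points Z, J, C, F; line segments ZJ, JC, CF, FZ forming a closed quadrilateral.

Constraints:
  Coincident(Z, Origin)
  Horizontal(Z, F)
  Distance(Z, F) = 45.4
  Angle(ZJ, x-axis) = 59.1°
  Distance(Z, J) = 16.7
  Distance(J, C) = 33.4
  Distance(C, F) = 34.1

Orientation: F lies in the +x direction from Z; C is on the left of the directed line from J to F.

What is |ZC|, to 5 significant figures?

49.015

Checks: Z = (0.00, 0.00) ✓; |JC| = 33.40 ✓; |CF| = 34.10 ✓.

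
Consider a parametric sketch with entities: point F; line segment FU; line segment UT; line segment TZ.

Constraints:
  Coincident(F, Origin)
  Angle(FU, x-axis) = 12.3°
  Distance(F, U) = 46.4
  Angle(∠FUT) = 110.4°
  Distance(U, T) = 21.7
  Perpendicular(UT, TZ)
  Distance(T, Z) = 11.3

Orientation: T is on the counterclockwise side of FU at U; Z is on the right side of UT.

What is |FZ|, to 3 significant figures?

66.6

F is at the origin; FU runs at 12.3° with length 46.4, so U = 46.4·(cos 12.3°, sin 12.3°) = (45.3, 9.88). ∠FUT = 110.4°, so UT runs at 12.3° + (180° − 110.4°) = 81.9° from the x-axis; with |UT| = 21.7, T = U + 21.7·(cos 81.9°, sin 81.9°) = (48.4, 31.4). UT is perpendicular to TZ; with |TZ| = 11.3 on the right of UT, Z = T + 11.3·(0.990, -0.141) = (59.6, 29.8). Then |FZ| = |Z − F| = 66.6.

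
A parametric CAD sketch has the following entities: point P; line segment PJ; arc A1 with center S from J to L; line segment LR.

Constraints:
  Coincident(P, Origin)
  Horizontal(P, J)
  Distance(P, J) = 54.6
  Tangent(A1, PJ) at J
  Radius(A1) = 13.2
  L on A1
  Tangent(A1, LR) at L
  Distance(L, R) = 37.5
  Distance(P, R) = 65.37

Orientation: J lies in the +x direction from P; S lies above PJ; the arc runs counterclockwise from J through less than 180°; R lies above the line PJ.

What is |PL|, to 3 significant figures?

68.3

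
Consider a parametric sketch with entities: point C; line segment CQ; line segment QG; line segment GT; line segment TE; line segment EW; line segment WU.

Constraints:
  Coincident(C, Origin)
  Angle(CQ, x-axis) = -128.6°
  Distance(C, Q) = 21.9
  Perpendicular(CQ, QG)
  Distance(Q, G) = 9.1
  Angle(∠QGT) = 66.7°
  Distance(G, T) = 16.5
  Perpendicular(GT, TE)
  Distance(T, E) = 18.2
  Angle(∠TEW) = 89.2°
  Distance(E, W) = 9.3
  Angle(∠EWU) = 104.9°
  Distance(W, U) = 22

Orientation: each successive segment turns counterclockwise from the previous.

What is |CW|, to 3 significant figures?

24.7

C is at the origin; CQ runs at -128.6° with length 21.9, so Q = (-13.7, -17.1). CQ ⟂ QG, so QG runs at -38.6°; with |QG| = 9.1, G = (-6.55, -22.8). ∠QGT = 66.7° gives GT at 74.7° from the x-axis; with |GT| = 16.5, T = (-2.20, -6.88). GT is perpendicular to TE, so TE runs at 165°; with |TE| = 18.2, E = (-19.8, -2.07). ∠TEW = 89.2° gives EW at -104° from the x-axis; with |EW| = 9.3, W = (-22.1, -11.1). Then |CW| = |W − C| = 24.7.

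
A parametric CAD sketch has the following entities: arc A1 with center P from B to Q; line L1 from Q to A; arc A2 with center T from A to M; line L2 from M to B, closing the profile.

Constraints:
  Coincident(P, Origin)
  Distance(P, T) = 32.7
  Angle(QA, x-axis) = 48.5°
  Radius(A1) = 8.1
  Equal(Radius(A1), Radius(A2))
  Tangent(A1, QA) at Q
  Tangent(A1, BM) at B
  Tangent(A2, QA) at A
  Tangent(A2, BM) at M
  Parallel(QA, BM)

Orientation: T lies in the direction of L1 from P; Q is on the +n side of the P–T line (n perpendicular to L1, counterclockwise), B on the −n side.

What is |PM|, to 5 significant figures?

33.688

Tangency of A1 to both parallel lines with radius 8.1 puts Q and B at P ± 8.1·n: Q = (-6.0665, 5.3672), B = (6.0665, -5.3672). Equal radii place A and M the same way about T: A = T + 8.1·n = (15.601, 29.858), M = T − 8.1·n = (27.734, 19.124). Then |PM| = |M − P| = 33.688.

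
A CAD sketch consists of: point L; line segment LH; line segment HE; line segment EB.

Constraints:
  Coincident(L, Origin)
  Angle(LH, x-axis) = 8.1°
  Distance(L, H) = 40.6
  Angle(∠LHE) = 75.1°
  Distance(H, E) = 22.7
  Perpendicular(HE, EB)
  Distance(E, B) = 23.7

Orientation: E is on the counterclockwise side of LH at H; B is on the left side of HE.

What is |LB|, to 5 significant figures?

19.790

L is at the origin; LH runs at 8.1° with length 40.6, so H = 40.6·(cos 8.1°, sin 8.1°) = (40.195, 5.7206). ∠LHE = 75.1°, so HE runs at 8.1° + (180° − 75.1°) = 113.00° from the x-axis; with |HE| = 22.7, E = H + 22.7·(cos 113.00°, sin 113.00°) = (31.325, 26.616). HE ⟂ EB; with |EB| = 23.7 on the left of HE, B = E + 23.7·(-0.92050, -0.39073) = (9.5094, 17.356). Then |LB| = |B − L| = 19.790.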